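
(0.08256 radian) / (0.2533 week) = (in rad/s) 5.389e-07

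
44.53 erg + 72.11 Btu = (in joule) 7.608e+04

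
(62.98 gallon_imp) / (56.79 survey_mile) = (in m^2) 3.133e-06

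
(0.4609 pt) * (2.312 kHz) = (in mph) 0.8409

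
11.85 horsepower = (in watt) 8837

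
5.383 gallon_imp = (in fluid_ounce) 827.5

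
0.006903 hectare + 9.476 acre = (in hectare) 3.842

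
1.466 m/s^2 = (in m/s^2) 1.466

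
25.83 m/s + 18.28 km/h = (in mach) 0.09077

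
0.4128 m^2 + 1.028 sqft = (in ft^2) 5.471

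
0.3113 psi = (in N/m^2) 2146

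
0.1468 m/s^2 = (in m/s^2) 0.1468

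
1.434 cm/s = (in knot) 0.02787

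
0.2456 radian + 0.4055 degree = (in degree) 14.48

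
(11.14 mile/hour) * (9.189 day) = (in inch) 1.557e+08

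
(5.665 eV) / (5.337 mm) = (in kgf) 1.734e-17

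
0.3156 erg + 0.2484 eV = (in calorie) 7.543e-09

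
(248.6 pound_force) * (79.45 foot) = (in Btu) 25.38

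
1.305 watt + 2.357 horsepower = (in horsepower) 2.359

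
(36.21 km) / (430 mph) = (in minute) 3.14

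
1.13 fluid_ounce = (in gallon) 0.008828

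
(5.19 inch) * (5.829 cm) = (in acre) 1.899e-06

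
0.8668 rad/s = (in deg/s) 49.66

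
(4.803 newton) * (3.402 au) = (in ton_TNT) 584.2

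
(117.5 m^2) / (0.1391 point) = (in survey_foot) 7.856e+06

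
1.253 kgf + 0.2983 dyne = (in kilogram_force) 1.253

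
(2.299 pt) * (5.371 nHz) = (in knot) 8.468e-12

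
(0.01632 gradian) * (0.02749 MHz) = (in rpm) 67.3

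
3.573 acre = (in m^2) 1.446e+04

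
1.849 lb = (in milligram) 8.387e+05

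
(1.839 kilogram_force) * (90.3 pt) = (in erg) 5.745e+06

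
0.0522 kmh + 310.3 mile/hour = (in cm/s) 1.387e+04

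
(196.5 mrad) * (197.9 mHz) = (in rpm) 0.3713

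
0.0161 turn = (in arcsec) 2.087e+04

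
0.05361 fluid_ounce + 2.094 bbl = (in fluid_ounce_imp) 1.172e+04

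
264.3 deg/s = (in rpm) 44.05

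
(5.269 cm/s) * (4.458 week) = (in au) 9.496e-07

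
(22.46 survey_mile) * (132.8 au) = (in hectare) 7.181e+13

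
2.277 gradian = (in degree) 2.049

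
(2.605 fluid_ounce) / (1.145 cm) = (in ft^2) 0.07242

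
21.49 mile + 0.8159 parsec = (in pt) 7.137e+19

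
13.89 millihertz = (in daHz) 0.001389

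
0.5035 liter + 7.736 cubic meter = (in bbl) 48.66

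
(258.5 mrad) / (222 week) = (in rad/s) 1.925e-09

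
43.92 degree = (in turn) 0.122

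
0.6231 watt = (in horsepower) 0.0008356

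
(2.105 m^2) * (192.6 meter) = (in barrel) 2550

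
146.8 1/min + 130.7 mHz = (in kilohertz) 0.002577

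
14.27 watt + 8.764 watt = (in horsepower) 0.03089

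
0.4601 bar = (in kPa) 46.01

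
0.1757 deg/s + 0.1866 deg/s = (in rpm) 0.06038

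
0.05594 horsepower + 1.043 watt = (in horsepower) 0.05734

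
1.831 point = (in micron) 645.9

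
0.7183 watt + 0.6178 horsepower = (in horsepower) 0.6188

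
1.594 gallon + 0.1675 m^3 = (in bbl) 1.091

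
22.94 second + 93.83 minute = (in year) 0.0001792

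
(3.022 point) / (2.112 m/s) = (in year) 1.601e-11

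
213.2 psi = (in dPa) 1.47e+07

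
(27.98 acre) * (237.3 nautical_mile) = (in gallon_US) 1.315e+13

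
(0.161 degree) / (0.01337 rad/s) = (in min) 0.003503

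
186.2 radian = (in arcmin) 6.401e+05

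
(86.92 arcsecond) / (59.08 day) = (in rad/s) 8.255e-11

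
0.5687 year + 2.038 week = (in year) 0.6078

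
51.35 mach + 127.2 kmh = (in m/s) 1.752e+04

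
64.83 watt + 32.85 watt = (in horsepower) 0.131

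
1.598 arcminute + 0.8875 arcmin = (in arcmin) 2.486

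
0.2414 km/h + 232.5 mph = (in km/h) 374.4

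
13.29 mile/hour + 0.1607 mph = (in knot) 11.69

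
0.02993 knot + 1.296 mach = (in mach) 1.296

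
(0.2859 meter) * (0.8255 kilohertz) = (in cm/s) 2.36e+04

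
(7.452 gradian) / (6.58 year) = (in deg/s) 3.232e-08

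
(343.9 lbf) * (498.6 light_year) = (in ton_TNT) 1.725e+12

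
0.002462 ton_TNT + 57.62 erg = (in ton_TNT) 0.002462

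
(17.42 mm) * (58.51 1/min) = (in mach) 4.989e-05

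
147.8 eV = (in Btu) 2.244e-20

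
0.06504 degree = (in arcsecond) 234.1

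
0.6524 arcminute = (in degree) 0.01087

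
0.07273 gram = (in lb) 0.0001603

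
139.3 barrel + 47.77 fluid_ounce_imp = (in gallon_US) 5851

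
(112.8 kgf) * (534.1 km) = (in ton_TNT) 0.1412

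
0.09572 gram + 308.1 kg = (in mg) 3.081e+08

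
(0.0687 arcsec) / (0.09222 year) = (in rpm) 1.094e-12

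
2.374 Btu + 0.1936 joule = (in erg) 2.505e+10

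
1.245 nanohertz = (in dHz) 1.245e-08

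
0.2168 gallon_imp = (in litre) 0.9856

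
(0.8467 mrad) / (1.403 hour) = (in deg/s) 9.605e-06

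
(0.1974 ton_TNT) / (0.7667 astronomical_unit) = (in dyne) 720.1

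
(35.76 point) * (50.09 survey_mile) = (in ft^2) 1.095e+04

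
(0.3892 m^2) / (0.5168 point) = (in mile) 1.326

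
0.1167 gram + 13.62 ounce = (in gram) 386.2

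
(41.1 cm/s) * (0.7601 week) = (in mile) 117.4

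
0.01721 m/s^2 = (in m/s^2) 0.01721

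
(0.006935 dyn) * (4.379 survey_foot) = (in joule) 9.256e-08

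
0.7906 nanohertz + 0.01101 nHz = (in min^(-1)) 4.81e-08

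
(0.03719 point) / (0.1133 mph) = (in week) 4.283e-10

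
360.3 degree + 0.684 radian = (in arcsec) 1.438e+06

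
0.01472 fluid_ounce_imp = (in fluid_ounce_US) 0.01414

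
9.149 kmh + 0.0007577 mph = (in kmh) 9.15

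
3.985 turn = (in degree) 1435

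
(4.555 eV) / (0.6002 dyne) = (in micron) 1.216e-07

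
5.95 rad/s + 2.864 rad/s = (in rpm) 84.17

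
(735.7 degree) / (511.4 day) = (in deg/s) 1.665e-05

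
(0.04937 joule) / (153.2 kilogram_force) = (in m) 3.286e-05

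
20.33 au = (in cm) 3.041e+14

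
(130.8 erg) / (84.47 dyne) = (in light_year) 1.637e-18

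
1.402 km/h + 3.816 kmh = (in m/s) 1.449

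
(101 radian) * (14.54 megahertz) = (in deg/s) 8.414e+10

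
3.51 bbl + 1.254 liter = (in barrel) 3.518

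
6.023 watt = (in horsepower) 0.008077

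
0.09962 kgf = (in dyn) 9.769e+04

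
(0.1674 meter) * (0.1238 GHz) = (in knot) 4.028e+07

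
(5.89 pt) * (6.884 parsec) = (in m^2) 4.414e+14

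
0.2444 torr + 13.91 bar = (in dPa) 1.391e+07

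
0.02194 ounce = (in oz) 0.02194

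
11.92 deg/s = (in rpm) 1.987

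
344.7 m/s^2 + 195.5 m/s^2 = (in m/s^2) 540.2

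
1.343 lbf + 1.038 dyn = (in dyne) 5.974e+05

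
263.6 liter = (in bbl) 1.658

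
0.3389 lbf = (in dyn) 1.508e+05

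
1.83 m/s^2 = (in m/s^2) 1.83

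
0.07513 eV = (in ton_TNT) 2.877e-30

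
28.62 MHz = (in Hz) 2.862e+07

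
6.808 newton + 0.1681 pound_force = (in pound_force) 1.699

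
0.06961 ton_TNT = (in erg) 2.912e+15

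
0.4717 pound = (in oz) 7.547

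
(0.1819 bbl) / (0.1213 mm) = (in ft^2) 2566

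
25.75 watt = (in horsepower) 0.03453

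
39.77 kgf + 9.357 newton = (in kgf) 40.72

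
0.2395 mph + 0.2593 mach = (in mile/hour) 197.7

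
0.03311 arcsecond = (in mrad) 0.0001605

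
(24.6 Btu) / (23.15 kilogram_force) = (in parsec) 3.705e-15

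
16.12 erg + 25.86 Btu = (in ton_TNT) 6.521e-06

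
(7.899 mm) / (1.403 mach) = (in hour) 4.593e-09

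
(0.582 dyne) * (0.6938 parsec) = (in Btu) 1.181e+08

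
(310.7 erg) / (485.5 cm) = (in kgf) 6.526e-07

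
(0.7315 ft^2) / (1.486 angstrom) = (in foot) 1.5e+09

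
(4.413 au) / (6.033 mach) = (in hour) 8.927e+04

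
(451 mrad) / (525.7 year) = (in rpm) 2.598e-10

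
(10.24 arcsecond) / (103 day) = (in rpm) 5.327e-11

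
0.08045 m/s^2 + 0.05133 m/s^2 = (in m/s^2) 0.1318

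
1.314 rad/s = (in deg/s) 75.29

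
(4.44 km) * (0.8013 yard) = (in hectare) 0.3253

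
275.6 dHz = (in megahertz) 2.756e-05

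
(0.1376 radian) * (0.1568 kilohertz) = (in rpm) 206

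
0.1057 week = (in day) 0.7399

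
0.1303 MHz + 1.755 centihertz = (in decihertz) 1.303e+06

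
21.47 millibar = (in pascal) 2147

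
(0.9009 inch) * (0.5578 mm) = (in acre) 3.154e-09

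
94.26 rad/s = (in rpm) 900.1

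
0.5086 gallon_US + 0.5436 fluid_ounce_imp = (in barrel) 0.01221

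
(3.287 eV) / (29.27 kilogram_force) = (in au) 1.226e-32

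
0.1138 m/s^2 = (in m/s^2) 0.1138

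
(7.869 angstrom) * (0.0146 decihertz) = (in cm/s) 1.149e-10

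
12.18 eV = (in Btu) 1.85e-21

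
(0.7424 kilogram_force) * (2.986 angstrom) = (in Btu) 2.061e-12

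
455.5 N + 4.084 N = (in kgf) 46.86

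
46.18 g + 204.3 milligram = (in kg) 0.04638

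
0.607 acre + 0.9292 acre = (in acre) 1.536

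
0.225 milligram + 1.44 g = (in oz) 0.0508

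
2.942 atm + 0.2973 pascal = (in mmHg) 2236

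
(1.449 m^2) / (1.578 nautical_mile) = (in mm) 0.4958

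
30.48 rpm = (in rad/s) 3.192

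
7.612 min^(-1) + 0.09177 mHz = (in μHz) 1.27e+05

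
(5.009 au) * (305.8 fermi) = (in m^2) 0.2291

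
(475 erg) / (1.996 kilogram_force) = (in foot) 7.962e-06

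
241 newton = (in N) 241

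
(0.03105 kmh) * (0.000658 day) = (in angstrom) 4.903e+09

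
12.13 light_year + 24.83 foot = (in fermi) 1.148e+32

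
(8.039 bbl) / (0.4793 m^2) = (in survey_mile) 0.001657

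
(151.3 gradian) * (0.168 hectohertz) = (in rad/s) 39.93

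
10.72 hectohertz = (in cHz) 1.072e+05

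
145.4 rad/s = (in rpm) 1388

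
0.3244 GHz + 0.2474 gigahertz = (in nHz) 5.718e+17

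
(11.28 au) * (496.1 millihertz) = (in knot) 1.627e+12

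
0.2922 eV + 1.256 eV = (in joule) 2.48e-19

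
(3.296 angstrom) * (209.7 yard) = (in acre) 1.562e-11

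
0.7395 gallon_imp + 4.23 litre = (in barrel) 0.04775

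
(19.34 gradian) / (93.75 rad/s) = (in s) 0.00324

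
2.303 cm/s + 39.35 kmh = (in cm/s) 1095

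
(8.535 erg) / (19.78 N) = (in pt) 0.0001223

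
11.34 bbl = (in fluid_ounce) 6.096e+04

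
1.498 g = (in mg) 1498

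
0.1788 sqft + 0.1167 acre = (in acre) 0.1167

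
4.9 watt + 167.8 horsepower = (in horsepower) 167.8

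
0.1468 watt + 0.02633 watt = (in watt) 0.1731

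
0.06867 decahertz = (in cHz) 68.67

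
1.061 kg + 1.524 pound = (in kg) 1.752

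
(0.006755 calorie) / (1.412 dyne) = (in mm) 2.002e+06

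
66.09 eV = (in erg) 1.059e-10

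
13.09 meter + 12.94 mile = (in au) 1.393e-07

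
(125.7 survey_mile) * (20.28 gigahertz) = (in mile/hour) 9.177e+15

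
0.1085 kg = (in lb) 0.2392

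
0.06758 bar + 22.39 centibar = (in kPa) 29.15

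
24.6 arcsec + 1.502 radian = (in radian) 1.502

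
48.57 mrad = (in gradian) 3.092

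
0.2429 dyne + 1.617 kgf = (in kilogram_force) 1.617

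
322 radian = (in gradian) 2.05e+04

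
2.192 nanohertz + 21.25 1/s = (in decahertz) 2.125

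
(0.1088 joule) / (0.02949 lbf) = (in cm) 82.94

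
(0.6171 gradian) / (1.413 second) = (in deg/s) 0.3931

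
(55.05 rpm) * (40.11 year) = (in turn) 1.161e+09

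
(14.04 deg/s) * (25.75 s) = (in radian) 6.31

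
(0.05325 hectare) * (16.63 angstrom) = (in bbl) 5.57e-06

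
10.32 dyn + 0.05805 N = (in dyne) 5815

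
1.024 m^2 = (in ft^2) 11.02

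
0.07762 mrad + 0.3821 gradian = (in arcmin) 20.9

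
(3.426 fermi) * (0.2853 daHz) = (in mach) 2.871e-17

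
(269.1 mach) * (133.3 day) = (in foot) 3.462e+12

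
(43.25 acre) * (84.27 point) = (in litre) 5.203e+06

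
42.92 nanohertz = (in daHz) 4.292e-09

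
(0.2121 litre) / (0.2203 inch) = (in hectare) 3.79e-06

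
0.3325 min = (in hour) 0.005542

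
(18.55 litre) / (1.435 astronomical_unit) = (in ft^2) 9.301e-13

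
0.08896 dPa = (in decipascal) 0.08896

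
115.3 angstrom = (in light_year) 1.219e-24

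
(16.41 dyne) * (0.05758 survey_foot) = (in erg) 28.8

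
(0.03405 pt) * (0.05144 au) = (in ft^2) 9.95e+05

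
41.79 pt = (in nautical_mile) 7.96e-06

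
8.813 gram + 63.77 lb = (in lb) 63.79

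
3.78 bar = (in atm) 3.731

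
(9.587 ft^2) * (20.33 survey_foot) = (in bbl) 34.71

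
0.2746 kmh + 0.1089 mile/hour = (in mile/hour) 0.2795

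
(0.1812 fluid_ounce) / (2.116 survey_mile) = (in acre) 3.888e-13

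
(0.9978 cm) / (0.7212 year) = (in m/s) 4.387e-10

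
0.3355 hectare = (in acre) 0.829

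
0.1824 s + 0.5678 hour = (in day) 0.02366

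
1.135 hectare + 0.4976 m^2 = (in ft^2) 1.222e+05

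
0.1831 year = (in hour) 1604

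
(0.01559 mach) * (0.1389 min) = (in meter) 44.24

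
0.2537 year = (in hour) 2222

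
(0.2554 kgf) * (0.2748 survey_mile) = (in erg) 1.108e+10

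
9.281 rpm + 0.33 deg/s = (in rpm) 9.336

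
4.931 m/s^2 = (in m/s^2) 4.931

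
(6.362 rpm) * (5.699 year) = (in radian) 1.197e+08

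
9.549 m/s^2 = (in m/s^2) 9.549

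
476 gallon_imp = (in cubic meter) 2.164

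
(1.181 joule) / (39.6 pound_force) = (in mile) 4.166e-06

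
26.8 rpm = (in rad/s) 2.806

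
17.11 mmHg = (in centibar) 2.281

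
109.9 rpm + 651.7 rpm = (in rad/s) 79.75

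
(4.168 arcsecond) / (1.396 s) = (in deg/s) 0.0008294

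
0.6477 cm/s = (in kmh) 0.02332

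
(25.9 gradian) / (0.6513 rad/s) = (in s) 0.6247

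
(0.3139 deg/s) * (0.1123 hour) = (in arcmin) 7614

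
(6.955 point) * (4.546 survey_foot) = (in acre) 8.401e-07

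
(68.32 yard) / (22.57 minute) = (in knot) 0.08967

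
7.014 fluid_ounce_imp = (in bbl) 0.001253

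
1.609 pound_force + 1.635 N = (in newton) 8.792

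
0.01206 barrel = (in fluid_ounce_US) 64.83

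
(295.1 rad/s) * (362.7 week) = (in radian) 6.473e+10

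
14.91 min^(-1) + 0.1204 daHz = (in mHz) 1452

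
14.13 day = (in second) 1.221e+06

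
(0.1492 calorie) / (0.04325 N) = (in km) 0.01443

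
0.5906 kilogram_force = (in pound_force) 1.302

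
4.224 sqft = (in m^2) 0.3924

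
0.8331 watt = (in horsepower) 0.001117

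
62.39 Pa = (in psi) 0.009049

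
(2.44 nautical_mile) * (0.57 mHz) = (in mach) 0.007565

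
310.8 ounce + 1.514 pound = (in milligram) 9.498e+06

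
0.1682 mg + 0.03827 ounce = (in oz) 0.03828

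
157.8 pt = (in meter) 0.05567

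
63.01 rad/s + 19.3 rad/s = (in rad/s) 82.31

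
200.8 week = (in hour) 3.373e+04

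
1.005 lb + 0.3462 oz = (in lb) 1.027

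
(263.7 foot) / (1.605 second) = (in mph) 112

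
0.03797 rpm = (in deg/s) 0.2278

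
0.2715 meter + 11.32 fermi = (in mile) 0.0001687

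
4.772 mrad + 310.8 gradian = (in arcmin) 1.68e+04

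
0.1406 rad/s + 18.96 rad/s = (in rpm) 182.4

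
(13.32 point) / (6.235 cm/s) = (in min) 0.001256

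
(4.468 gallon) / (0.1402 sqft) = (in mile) 0.0008069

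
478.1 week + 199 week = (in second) 4.095e+08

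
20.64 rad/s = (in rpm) 197.1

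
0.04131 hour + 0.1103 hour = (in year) 1.731e-05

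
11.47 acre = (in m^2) 4.642e+04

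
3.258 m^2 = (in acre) 0.0008051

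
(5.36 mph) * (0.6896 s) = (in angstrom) 1.652e+10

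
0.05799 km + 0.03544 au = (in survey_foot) 1.739e+10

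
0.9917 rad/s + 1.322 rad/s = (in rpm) 22.09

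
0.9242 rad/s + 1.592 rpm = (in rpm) 10.42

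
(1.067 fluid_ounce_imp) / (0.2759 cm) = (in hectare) 1.099e-06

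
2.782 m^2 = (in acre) 0.0006874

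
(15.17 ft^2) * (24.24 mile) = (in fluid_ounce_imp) 1.935e+09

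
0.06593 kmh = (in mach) 5.379e-05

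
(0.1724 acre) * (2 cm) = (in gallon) 3686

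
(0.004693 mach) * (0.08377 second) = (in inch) 5.27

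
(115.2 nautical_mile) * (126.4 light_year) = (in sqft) 2.746e+24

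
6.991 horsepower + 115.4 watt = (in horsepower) 7.146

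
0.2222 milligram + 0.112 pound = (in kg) 0.0508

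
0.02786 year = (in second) 8.786e+05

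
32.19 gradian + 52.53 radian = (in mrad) 5.304e+04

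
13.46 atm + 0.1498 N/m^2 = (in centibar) 1364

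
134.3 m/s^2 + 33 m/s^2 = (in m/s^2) 167.3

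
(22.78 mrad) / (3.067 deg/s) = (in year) 1.349e-08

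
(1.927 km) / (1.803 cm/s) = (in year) 0.003389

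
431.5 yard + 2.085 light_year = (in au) 1.319e+05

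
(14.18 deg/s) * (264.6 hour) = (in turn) 3.752e+04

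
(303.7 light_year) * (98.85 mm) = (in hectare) 2.84e+13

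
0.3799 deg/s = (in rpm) 0.06332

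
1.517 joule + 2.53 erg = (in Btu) 0.001438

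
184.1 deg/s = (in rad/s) 3.213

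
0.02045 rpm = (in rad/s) 0.002142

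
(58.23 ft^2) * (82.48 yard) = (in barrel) 2566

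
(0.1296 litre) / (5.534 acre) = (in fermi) 5.787e+06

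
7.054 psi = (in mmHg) 364.8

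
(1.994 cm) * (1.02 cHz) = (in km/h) 0.0007322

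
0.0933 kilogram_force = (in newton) 0.915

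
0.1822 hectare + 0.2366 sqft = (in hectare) 0.1822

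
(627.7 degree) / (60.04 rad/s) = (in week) 3.017e-07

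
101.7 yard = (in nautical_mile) 0.05021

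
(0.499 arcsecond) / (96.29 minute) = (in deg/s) 2.399e-08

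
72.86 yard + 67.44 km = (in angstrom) 6.751e+14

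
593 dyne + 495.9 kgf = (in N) 4863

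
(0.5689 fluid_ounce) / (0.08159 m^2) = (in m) 0.0002062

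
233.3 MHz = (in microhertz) 2.333e+14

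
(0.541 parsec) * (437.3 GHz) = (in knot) 1.419e+28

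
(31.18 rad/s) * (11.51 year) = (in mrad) 1.132e+13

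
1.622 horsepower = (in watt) 1210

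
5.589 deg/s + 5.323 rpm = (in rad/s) 0.655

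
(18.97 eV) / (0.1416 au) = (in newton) 1.435e-28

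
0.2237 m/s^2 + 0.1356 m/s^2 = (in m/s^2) 0.3593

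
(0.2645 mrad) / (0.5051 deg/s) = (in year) 9.514e-10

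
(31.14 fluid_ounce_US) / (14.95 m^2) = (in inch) 0.002425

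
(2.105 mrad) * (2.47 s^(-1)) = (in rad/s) 0.005199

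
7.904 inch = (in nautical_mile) 0.0001084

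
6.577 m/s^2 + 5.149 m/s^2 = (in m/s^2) 11.73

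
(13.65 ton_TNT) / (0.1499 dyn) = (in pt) 1.08e+20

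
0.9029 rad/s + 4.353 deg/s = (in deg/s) 56.09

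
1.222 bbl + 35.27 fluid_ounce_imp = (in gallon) 51.59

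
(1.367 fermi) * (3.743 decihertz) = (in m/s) 5.117e-16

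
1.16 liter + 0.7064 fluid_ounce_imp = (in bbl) 0.007422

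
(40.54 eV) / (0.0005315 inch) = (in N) 4.811e-13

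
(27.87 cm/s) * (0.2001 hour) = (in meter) 200.8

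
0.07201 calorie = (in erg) 3.013e+06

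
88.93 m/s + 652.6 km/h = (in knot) 525.2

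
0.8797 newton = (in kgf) 0.0897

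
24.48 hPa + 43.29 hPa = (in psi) 0.9829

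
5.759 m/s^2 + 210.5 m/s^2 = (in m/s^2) 216.3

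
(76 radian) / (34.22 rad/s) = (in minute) 0.03702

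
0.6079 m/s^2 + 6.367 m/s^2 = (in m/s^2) 6.975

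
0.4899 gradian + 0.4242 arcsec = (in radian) 0.007697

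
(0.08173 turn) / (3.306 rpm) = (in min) 0.02472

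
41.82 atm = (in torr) 3.178e+04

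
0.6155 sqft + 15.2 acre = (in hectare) 6.151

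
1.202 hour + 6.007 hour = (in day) 0.3004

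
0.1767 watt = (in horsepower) 0.000237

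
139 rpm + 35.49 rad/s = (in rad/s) 50.05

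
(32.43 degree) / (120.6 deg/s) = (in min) 0.004482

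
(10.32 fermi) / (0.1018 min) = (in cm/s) 1.69e-13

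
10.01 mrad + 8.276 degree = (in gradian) 9.833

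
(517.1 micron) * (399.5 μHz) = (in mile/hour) 4.621e-07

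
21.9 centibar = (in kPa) 21.9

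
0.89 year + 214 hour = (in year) 0.9144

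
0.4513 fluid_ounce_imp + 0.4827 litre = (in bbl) 0.003117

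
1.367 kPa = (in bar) 0.01367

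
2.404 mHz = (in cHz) 0.2404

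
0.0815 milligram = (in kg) 8.15e-08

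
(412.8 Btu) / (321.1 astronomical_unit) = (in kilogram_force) 9.245e-10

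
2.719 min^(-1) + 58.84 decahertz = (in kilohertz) 0.5884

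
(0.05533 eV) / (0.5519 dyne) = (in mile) 9.981e-19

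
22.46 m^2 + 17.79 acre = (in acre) 17.8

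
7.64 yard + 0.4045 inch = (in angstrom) 6.996e+10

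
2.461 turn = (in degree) 886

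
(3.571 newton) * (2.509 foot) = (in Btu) 0.002588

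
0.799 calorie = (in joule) 3.343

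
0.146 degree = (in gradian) 0.1622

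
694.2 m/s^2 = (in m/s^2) 694.2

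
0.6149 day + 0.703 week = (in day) 5.536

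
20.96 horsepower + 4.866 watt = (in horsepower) 20.97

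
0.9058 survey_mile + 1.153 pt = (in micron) 1.458e+09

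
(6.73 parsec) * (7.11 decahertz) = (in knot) 2.87e+19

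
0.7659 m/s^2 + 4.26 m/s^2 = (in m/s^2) 5.026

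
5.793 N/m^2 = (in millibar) 0.05793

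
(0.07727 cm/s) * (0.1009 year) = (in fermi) 2.459e+18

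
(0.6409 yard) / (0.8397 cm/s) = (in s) 69.79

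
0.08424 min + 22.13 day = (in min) 3.187e+04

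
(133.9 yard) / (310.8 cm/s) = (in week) 6.514e-05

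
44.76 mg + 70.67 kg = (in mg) 7.067e+07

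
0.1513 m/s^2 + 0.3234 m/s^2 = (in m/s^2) 0.4747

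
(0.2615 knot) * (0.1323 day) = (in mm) 1.538e+06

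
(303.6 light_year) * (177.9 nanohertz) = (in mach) 1.501e+09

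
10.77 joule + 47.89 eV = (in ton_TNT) 2.574e-09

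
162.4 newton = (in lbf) 36.51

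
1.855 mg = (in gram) 0.001855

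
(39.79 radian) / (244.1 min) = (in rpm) 0.02594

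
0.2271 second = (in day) 2.628e-06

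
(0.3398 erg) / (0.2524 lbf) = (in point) 8.579e-05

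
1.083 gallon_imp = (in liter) 4.923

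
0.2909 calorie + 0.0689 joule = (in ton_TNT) 3.074e-10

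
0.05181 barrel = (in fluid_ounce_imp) 289.9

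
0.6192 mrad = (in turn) 9.855e-05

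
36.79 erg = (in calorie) 8.793e-07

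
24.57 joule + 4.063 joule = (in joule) 28.63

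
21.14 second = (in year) 6.703e-07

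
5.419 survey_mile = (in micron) 8.721e+09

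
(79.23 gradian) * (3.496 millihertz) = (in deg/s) 0.2493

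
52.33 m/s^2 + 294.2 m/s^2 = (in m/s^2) 346.5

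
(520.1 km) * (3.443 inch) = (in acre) 11.24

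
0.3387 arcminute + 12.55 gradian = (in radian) 0.1972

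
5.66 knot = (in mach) 0.008551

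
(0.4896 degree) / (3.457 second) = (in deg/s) 0.1416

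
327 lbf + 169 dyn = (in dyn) 1.455e+08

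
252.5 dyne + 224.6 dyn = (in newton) 0.004771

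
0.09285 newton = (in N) 0.09285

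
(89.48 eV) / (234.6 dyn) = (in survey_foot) 2.005e-14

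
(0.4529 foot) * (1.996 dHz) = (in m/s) 0.02755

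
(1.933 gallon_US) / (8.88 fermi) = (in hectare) 8.24e+07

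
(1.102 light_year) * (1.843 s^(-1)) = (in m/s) 1.921e+16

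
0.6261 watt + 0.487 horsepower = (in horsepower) 0.4878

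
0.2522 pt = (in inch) 0.003503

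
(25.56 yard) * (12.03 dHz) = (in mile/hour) 62.9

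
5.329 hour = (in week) 0.03172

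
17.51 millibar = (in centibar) 1.751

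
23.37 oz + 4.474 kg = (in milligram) 5.137e+06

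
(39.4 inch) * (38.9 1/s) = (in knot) 75.67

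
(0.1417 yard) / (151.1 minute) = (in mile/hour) 3.197e-05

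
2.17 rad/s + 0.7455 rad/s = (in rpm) 27.84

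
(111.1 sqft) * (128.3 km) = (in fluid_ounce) 4.478e+10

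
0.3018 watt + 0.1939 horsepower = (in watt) 144.9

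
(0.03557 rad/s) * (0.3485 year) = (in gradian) 2.489e+07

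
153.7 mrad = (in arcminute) 528.4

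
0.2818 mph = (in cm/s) 12.6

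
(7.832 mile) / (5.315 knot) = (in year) 0.0001462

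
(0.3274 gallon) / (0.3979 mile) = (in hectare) 1.935e-10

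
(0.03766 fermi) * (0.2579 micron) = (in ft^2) 1.045e-22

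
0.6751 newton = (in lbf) 0.1518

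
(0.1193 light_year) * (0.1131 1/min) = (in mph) 4.759e+12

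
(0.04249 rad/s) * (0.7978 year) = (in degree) 6.125e+07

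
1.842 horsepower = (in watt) 1374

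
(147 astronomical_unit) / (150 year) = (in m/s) 4649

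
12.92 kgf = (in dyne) 1.267e+07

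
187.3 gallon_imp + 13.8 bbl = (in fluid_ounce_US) 1.03e+05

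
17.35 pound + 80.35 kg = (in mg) 8.822e+07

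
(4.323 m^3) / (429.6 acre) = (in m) 2.487e-06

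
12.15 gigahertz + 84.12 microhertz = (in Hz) 1.215e+10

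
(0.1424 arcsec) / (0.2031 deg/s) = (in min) 3.246e-06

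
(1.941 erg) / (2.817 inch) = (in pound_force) 6.098e-07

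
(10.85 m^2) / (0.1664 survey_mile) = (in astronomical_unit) 2.708e-13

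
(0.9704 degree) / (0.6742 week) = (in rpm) 3.966e-07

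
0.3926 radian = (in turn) 0.06248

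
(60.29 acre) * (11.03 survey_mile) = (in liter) 4.331e+12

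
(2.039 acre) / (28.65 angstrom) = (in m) 2.88e+12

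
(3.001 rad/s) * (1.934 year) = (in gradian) 1.165e+10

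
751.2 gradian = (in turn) 1.878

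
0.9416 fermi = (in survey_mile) 5.851e-19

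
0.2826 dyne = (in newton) 2.826e-06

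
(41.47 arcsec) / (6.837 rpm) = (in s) 0.0002808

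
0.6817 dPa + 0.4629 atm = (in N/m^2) 4.69e+04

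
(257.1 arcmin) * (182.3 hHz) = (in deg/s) 7.812e+04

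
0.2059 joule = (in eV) 1.285e+18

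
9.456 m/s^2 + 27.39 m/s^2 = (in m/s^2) 36.85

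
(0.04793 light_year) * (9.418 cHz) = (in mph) 9.553e+13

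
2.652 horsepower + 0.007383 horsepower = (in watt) 1983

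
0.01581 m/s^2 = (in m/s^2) 0.01581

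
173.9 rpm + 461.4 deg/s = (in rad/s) 26.26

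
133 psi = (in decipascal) 9.17e+06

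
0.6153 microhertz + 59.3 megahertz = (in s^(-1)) 5.93e+07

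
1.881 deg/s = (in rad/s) 0.03283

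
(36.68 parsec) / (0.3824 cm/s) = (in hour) 8.222e+16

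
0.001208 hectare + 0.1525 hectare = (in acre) 0.3798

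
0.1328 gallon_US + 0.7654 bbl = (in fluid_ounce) 4132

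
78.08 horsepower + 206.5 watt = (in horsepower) 78.36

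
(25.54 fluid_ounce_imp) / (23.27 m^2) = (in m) 3.118e-05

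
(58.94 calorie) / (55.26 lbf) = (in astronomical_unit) 6.706e-12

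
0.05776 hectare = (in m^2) 577.6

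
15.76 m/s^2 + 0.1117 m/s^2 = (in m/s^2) 15.87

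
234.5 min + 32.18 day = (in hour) 776.2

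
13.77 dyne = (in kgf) 1.404e-05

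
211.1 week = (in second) 1.277e+08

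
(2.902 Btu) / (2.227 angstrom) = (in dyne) 1.375e+18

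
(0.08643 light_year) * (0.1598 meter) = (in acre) 3.229e+10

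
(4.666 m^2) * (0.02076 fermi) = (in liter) 9.687e-14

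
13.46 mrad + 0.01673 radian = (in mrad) 30.19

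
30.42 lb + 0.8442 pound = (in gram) 1.418e+04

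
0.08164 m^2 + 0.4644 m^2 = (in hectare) 5.46e-05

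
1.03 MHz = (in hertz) 1.03e+06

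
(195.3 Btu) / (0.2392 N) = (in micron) 8.614e+11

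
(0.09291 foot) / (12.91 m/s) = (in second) 0.002194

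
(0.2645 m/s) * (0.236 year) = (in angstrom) 1.969e+16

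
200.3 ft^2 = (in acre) 0.004598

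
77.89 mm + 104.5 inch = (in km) 0.002732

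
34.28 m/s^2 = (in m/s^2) 34.28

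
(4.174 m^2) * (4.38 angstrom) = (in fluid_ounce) 6.182e-05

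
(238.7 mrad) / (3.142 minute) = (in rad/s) 0.001266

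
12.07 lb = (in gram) 5475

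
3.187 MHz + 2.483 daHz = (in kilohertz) 3187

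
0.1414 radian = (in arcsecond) 2.917e+04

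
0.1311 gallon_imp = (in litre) 0.596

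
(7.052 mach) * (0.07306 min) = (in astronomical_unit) 7.036e-08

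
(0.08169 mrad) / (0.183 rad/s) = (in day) 5.167e-09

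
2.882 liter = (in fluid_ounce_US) 97.45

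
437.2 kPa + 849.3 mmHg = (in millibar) 5504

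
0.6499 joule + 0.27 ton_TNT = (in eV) 7.051e+27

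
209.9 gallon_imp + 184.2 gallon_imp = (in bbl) 11.27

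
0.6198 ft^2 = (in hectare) 5.758e-06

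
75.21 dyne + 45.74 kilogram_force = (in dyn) 4.486e+07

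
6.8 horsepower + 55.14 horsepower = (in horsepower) 61.94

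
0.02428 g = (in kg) 2.428e-05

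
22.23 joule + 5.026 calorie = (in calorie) 10.34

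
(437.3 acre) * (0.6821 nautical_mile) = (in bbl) 1.406e+10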